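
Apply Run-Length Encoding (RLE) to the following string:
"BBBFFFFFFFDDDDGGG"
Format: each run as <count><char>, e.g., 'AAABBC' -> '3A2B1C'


Scanning runs left to right:
  i=0: run of 'B' x 3 -> '3B'
  i=3: run of 'F' x 7 -> '7F'
  i=10: run of 'D' x 4 -> '4D'
  i=14: run of 'G' x 3 -> '3G'

RLE = 3B7F4D3G


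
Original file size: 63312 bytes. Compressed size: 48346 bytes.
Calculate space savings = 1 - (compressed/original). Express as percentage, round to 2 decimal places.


ratio = compressed/original = 48346/63312 = 0.763615
savings = 1 - ratio = 1 - 0.763615 = 0.236385
as a percentage: 0.236385 * 100 = 23.64%

Space savings = 1 - 48346/63312 = 23.64%


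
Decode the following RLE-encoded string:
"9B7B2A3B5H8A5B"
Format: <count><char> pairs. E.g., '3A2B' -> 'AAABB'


Expanding each <count><char> pair:
  9B -> 'BBBBBBBBB'
  7B -> 'BBBBBBB'
  2A -> 'AA'
  3B -> 'BBB'
  5H -> 'HHHHH'
  8A -> 'AAAAAAAA'
  5B -> 'BBBBB'

Decoded = BBBBBBBBBBBBBBBBAABBBHHHHHAAAAAAAABBBBB


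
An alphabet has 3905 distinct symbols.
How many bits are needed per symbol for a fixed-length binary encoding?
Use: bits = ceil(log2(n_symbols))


log2(3905) = 11.9311
Bracket: 2^11 = 2048 < 3905 <= 2^12 = 4096
So ceil(log2(3905)) = 12

bits = ceil(log2(3905)) = ceil(11.9311) = 12 bits


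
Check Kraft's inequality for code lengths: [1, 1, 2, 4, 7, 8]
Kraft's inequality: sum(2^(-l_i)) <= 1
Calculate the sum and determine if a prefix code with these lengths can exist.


Sum = 2^(-1) + 2^(-1) + 2^(-2) + 2^(-4) + 2^(-7) + 2^(-8)
    = 0.5 + 0.5 + 0.25 + 0.0625 + 0.0078125 + 0.00390625
    = 339/256 = 1.32421875
Since 1.32421875 > 1, Kraft's inequality is NOT satisfied.
A prefix code with these lengths CANNOT exist.

Kraft sum = 1.32421875. Not satisfied.


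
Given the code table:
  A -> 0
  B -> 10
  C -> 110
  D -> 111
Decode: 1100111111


Decoding:
110 -> C
0 -> A
111 -> D
111 -> D


Result: CADD


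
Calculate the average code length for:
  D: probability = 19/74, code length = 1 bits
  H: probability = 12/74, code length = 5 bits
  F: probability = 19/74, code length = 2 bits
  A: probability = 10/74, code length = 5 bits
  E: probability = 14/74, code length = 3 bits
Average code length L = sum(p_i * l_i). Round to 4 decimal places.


Weighted contributions p_i * l_i:
  D: (19/74) * 1 = 19/74
  H: (12/74) * 5 = 60/74
  F: (19/74) * 2 = 38/74
  A: (10/74) * 5 = 50/74
  E: (14/74) * 3 = 42/74
Sum = (19 + 60 + 38 + 50 + 42)/74 = 209/74

L = 209/74 = 2.8243 bits/symbol


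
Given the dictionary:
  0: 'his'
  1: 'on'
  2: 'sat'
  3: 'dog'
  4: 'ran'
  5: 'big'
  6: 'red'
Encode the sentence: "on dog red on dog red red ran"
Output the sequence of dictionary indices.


Look up each word in the dictionary:
  'on' -> 1
  'dog' -> 3
  'red' -> 6
  'on' -> 1
  'dog' -> 3
  'red' -> 6
  'red' -> 6
  'ran' -> 4

Encoded: [1, 3, 6, 1, 3, 6, 6, 4]


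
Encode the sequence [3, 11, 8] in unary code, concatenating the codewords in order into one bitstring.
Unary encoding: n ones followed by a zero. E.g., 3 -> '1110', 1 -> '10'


Encode each number as n ones followed by a terminating 0:
  3 -> 1110 (4 bits)
  11 -> 111111111110 (12 bits)
  8 -> 111111110 (9 bits)
Total length = 4 + 12 + 9 = 25 bits.

Unary([3, 11, 8]) = 1110111111111110111111110 (25 bits)


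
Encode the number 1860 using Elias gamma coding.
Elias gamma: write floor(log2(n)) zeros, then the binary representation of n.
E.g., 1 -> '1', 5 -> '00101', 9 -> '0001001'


num_bits = floor(log2(1860)) + 1 = 11
leading_zeros = num_bits - 1 = 10
binary(1860) = 11101000100

Elias gamma(1860) = '0000000000' + '11101000100' = 000000000011101000100 (21 bits)


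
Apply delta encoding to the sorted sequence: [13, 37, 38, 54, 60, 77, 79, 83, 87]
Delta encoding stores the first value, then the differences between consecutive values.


First value: 13
Deltas:
  37 - 13 = 24
  38 - 37 = 1
  54 - 38 = 16
  60 - 54 = 6
  77 - 60 = 17
  79 - 77 = 2
  83 - 79 = 4
  87 - 83 = 4


Delta encoded: [13, 24, 1, 16, 6, 17, 2, 4, 4]


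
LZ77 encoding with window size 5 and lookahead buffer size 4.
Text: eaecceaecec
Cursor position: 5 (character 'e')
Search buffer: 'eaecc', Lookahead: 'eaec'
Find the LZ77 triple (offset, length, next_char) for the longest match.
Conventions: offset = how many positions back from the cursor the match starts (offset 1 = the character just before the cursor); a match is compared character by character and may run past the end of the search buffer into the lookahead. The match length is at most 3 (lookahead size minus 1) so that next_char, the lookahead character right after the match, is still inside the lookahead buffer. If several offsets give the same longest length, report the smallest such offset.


Try each offset into the search buffer:
  offset=1 (pos 4, char 'c'): match length 0
  offset=2 (pos 3, char 'c'): match length 0
  offset=3 (pos 2, char 'e'): match length 1
  offset=4 (pos 1, char 'a'): match length 0
  offset=5 (pos 0, char 'e'): match length 3
Longest match has length 3 at offset 5.
next_char = character at position 5 + 3 = 8 -> 'c'

Best match: offset=5, length=3 (matching 'eae' starting at position 0)
LZ77 triple: (5, 3, 'c')


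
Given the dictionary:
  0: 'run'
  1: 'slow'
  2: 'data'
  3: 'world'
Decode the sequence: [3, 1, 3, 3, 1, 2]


Look up each index in the dictionary:
  3 -> 'world'
  1 -> 'slow'
  3 -> 'world'
  3 -> 'world'
  1 -> 'slow'
  2 -> 'data'

Decoded: "world slow world world slow data"


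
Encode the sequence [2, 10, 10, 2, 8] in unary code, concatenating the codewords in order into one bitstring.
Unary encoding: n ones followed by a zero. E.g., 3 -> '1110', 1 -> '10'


Encode each number as n ones followed by a terminating 0:
  2 -> 110 (3 bits)
  10 -> 11111111110 (11 bits)
  10 -> 11111111110 (11 bits)
  2 -> 110 (3 bits)
  8 -> 111111110 (9 bits)
Total length = 3 + 11 + 11 + 3 + 9 = 37 bits.

Unary([2, 10, 10, 2, 8]) = 1101111111111011111111110110111111110 (37 bits)


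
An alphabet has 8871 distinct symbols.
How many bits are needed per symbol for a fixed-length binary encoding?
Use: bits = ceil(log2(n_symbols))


log2(8871) = 13.1149
Bracket: 2^13 = 8192 < 8871 <= 2^14 = 16384
So ceil(log2(8871)) = 14

bits = ceil(log2(8871)) = ceil(13.1149) = 14 bits


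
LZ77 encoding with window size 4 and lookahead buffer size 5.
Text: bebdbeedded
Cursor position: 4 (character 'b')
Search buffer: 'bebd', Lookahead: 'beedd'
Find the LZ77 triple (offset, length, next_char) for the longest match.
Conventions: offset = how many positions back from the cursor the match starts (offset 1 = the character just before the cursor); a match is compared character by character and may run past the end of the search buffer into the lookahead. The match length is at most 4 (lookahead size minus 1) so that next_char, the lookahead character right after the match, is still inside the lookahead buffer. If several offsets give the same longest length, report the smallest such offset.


Try each offset into the search buffer:
  offset=1 (pos 3, char 'd'): match length 0
  offset=2 (pos 2, char 'b'): match length 1
  offset=3 (pos 1, char 'e'): match length 0
  offset=4 (pos 0, char 'b'): match length 2
Longest match has length 2 at offset 4.
next_char = character at position 4 + 2 = 6 -> 'e'

Best match: offset=4, length=2 (matching 'be' starting at position 0)
LZ77 triple: (4, 2, 'e')


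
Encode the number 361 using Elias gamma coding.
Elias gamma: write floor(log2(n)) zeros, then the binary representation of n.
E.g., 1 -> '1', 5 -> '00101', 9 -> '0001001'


num_bits = floor(log2(361)) + 1 = 9
leading_zeros = num_bits - 1 = 8
binary(361) = 101101001

Elias gamma(361) = '00000000' + '101101001' = 00000000101101001 (17 bits)


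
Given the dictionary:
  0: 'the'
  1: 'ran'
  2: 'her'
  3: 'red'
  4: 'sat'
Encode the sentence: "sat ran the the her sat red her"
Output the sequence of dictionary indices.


Look up each word in the dictionary:
  'sat' -> 4
  'ran' -> 1
  'the' -> 0
  'the' -> 0
  'her' -> 2
  'sat' -> 4
  'red' -> 3
  'her' -> 2

Encoded: [4, 1, 0, 0, 2, 4, 3, 2]


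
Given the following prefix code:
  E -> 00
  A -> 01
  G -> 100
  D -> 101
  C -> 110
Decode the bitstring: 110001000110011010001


Decoding step by step:
Bits 110 -> C
Bits 00 -> E
Bits 100 -> G
Bits 01 -> A
Bits 100 -> G
Bits 110 -> C
Bits 100 -> G
Bits 01 -> A


Decoded message: CEGAGCGA


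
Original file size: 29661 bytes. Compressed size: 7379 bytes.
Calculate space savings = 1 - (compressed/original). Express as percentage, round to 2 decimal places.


ratio = compressed/original = 7379/29661 = 0.248778
savings = 1 - ratio = 1 - 0.248778 = 0.751222
as a percentage: 0.751222 * 100 = 75.12%

Space savings = 1 - 7379/29661 = 75.12%


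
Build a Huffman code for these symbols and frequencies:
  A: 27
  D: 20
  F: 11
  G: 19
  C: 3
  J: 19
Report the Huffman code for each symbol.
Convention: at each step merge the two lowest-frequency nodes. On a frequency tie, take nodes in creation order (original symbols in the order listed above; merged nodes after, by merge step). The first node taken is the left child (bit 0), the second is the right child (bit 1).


Huffman tree construction:
Step 1: Merge C(3) + F(11) = 14
Step 2: Merge (C+F)(14) + G(19) = 33
Step 3: Merge J(19) + D(20) = 39
Step 4: Merge A(27) + ((C+F)+G)(33) = 60
Step 5: Merge (J+D)(39) + (A+((C+F)+G))(60) = 99
Read each symbol's code off the tree from the root (left child = 0, right child = 1).

Codes:
  A: 10 (length 2)
  D: 01 (length 2)
  F: 1101 (length 4)
  G: 111 (length 3)
  C: 1100 (length 4)
  J: 00 (length 2)
Average code length: 245/99 = 2.4747 bits/symbol


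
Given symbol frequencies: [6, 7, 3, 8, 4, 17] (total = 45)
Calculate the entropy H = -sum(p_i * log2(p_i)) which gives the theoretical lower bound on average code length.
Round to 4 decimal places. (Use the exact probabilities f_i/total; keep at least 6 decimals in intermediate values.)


Per-symbol terms -p_i * log2(p_i) with p_i = f_i/45:
  p = 6/45 = 0.133333: log2(p) = -2.906891, -p*log2(p) = 0.387585
  p = 7/45 = 0.155556: log2(p) = -2.684498, -p*log2(p) = 0.417589
  p = 3/45 = 0.066667: log2(p) = -3.906891, -p*log2(p) = 0.260459
  p = 8/45 = 0.177778: log2(p) = -2.491853, -p*log2(p) = 0.442996
  p = 4/45 = 0.088889: log2(p) = -3.491853, -p*log2(p) = 0.310387
  p = 17/45 = 0.377778: log2(p) = -1.404390, -p*log2(p) = 0.530547
H = 0.387585 + 0.417589 + 0.260459 + 0.442996 + 0.310387 + 0.530547 = 2.349563

H = 2.3496 bits/symbol


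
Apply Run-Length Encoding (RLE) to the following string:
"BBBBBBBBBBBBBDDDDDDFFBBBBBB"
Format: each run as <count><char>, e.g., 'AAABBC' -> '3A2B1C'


Scanning runs left to right:
  i=0: run of 'B' x 13 -> '13B'
  i=13: run of 'D' x 6 -> '6D'
  i=19: run of 'F' x 2 -> '2F'
  i=21: run of 'B' x 6 -> '6B'

RLE = 13B6D2F6B


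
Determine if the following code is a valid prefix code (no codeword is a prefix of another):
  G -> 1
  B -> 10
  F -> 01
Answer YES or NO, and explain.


Checking each pair (does one codeword prefix another?):
  G='1' vs B='10': prefix -- VIOLATION

NO -- this is NOT a valid prefix code. G (1) is a prefix of B (10).


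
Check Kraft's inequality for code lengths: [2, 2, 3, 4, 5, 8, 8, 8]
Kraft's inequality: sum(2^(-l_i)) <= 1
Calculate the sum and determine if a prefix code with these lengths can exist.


Sum = 2^(-2) + 2^(-2) + 2^(-3) + 2^(-4) + 2^(-5) + 2^(-8) + 2^(-8) + 2^(-8)
    = 0.25 + 0.25 + 0.125 + 0.0625 + 0.03125 + 0.00390625 + 0.00390625 + 0.00390625
    = 187/256 = 0.73046875
Since 0.73046875 <= 1, Kraft's inequality IS satisfied.
A prefix code with these lengths CAN exist.

Kraft sum = 0.73046875. Satisfied.


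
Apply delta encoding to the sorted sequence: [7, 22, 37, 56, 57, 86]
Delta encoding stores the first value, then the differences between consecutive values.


First value: 7
Deltas:
  22 - 7 = 15
  37 - 22 = 15
  56 - 37 = 19
  57 - 56 = 1
  86 - 57 = 29


Delta encoded: [7, 15, 15, 19, 1, 29]


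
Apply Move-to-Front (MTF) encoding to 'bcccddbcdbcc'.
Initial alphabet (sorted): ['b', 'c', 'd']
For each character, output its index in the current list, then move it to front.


MTF encoding:
'b': index 0 in ['b', 'c', 'd'] -> ['b', 'c', 'd']
'c': index 1 in ['b', 'c', 'd'] -> ['c', 'b', 'd']
'c': index 0 in ['c', 'b', 'd'] -> ['c', 'b', 'd']
'c': index 0 in ['c', 'b', 'd'] -> ['c', 'b', 'd']
'd': index 2 in ['c', 'b', 'd'] -> ['d', 'c', 'b']
'd': index 0 in ['d', 'c', 'b'] -> ['d', 'c', 'b']
'b': index 2 in ['d', 'c', 'b'] -> ['b', 'd', 'c']
'c': index 2 in ['b', 'd', 'c'] -> ['c', 'b', 'd']
'd': index 2 in ['c', 'b', 'd'] -> ['d', 'c', 'b']
'b': index 2 in ['d', 'c', 'b'] -> ['b', 'd', 'c']
'c': index 2 in ['b', 'd', 'c'] -> ['c', 'b', 'd']
'c': index 0 in ['c', 'b', 'd'] -> ['c', 'b', 'd']


Output: [0, 1, 0, 0, 2, 0, 2, 2, 2, 2, 2, 0]


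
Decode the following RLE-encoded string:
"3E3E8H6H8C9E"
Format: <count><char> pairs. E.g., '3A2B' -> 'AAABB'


Expanding each <count><char> pair:
  3E -> 'EEE'
  3E -> 'EEE'
  8H -> 'HHHHHHHH'
  6H -> 'HHHHHH'
  8C -> 'CCCCCCCC'
  9E -> 'EEEEEEEEE'

Decoded = EEEEEEHHHHHHHHHHHHHHCCCCCCCCEEEEEEEEE


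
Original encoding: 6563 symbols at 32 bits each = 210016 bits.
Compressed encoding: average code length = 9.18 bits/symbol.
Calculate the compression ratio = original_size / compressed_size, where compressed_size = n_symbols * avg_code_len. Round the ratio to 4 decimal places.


original_size = n_symbols * orig_bits = 6563 * 32 = 210016 bits
compressed_size = n_symbols * avg_code_len = 6563 * 9.18 = 60248.34 bits
ratio = original_size / compressed_size = 210016 / 60248.34 = 3.4858

Compression ratio = 3.4858


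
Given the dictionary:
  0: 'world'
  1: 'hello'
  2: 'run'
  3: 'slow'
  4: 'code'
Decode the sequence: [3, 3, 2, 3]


Look up each index in the dictionary:
  3 -> 'slow'
  3 -> 'slow'
  2 -> 'run'
  3 -> 'slow'

Decoded: "slow slow run slow"


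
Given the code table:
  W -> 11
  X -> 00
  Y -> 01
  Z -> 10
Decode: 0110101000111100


Decoding:
01 -> Y
10 -> Z
10 -> Z
10 -> Z
00 -> X
11 -> W
11 -> W
00 -> X


Result: YZZZXWWX


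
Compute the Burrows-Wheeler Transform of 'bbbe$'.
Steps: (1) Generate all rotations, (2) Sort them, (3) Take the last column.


Rotations (sorted):
  0: $bbbe -> last char: e
  1: bbbe$ -> last char: $
  2: bbe$b -> last char: b
  3: be$bb -> last char: b
  4: e$bbb -> last char: b


BWT = e$bbb


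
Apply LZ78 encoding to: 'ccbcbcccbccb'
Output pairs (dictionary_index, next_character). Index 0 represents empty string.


LZ78 encoding steps:
Dictionary: {0: ''}
Step 1: w='' (idx 0), next='c' -> output (0, 'c'), add 'c' as idx 1
Step 2: w='c' (idx 1), next='b' -> output (1, 'b'), add 'cb' as idx 2
Step 3: w='cb' (idx 2), next='c' -> output (2, 'c'), add 'cbc' as idx 3
Step 4: w='c' (idx 1), next='c' -> output (1, 'c'), add 'cc' as idx 4
Step 5: w='' (idx 0), next='b' -> output (0, 'b'), add 'b' as idx 5
Step 6: w='cc' (idx 4), next='b' -> output (4, 'b'), add 'ccb' as idx 6


Encoded: [(0, 'c'), (1, 'b'), (2, 'c'), (1, 'c'), (0, 'b'), (4, 'b')]


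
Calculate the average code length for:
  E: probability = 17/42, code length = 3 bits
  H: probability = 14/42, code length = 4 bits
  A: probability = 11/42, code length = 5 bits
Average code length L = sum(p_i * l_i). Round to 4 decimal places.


Weighted contributions p_i * l_i:
  E: (17/42) * 3 = 51/42
  H: (14/42) * 4 = 56/42
  A: (11/42) * 5 = 55/42
Sum = (51 + 56 + 55)/42 = 162/42

L = 162/42 = 3.8571 bits/symbol


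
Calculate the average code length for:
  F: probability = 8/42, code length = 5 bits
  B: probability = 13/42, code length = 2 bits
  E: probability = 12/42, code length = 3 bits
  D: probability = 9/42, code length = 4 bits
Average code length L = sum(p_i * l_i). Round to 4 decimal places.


Weighted contributions p_i * l_i:
  F: (8/42) * 5 = 40/42
  B: (13/42) * 2 = 26/42
  E: (12/42) * 3 = 36/42
  D: (9/42) * 4 = 36/42
Sum = (40 + 26 + 36 + 36)/42 = 138/42

L = 138/42 = 3.2857 bits/symbol


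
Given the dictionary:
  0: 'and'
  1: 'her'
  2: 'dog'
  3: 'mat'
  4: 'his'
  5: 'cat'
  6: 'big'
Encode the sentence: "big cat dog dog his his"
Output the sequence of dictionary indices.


Look up each word in the dictionary:
  'big' -> 6
  'cat' -> 5
  'dog' -> 2
  'dog' -> 2
  'his' -> 4
  'his' -> 4

Encoded: [6, 5, 2, 2, 4, 4]


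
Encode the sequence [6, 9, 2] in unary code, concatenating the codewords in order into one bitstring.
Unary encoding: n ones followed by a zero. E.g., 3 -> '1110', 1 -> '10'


Encode each number as n ones followed by a terminating 0:
  6 -> 1111110 (7 bits)
  9 -> 1111111110 (10 bits)
  2 -> 110 (3 bits)
Total length = 7 + 10 + 3 = 20 bits.

Unary([6, 9, 2]) = 11111101111111110110 (20 bits)


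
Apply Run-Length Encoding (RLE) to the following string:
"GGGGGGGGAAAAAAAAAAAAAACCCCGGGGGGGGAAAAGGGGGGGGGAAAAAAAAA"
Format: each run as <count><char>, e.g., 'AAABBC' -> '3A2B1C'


Scanning runs left to right:
  i=0: run of 'G' x 8 -> '8G'
  i=8: run of 'A' x 14 -> '14A'
  i=22: run of 'C' x 4 -> '4C'
  i=26: run of 'G' x 8 -> '8G'
  i=34: run of 'A' x 4 -> '4A'
  i=38: run of 'G' x 9 -> '9G'
  i=47: run of 'A' x 9 -> '9A'

RLE = 8G14A4C8G4A9G9A


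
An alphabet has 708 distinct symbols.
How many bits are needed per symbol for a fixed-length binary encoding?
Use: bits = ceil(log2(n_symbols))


log2(708) = 9.4676
Bracket: 2^9 = 512 < 708 <= 2^10 = 1024
So ceil(log2(708)) = 10

bits = ceil(log2(708)) = ceil(9.4676) = 10 bits


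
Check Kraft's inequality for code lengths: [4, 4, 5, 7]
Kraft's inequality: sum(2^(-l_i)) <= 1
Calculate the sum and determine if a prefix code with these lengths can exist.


Sum = 2^(-4) + 2^(-4) + 2^(-5) + 2^(-7)
    = 0.0625 + 0.0625 + 0.03125 + 0.0078125
    = 21/128 = 0.1640625
Since 0.1640625 <= 1, Kraft's inequality IS satisfied.
A prefix code with these lengths CAN exist.

Kraft sum = 0.1640625. Satisfied.


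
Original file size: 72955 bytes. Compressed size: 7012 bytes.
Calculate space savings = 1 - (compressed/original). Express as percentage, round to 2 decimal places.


ratio = compressed/original = 7012/72955 = 0.096114
savings = 1 - ratio = 1 - 0.096114 = 0.903886
as a percentage: 0.903886 * 100 = 90.39%

Space savings = 1 - 7012/72955 = 90.39%


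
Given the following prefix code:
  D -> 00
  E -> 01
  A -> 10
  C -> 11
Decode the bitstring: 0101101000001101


Decoding step by step:
Bits 01 -> E
Bits 01 -> E
Bits 10 -> A
Bits 10 -> A
Bits 00 -> D
Bits 00 -> D
Bits 11 -> C
Bits 01 -> E


Decoded message: EEAADDCE


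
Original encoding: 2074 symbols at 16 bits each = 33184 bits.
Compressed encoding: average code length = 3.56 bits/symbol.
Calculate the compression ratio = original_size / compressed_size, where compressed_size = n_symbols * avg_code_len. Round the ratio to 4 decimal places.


original_size = n_symbols * orig_bits = 2074 * 16 = 33184 bits
compressed_size = n_symbols * avg_code_len = 2074 * 3.56 = 7383.44 bits
ratio = original_size / compressed_size = 33184 / 7383.44 = 4.4944

Compression ratio = 4.4944


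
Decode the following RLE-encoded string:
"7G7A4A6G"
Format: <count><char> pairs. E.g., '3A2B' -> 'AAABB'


Expanding each <count><char> pair:
  7G -> 'GGGGGGG'
  7A -> 'AAAAAAA'
  4A -> 'AAAA'
  6G -> 'GGGGGG'

Decoded = GGGGGGGAAAAAAAAAAAGGGGGG


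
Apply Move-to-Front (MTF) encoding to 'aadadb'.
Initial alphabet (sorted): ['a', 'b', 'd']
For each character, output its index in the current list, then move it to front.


MTF encoding:
'a': index 0 in ['a', 'b', 'd'] -> ['a', 'b', 'd']
'a': index 0 in ['a', 'b', 'd'] -> ['a', 'b', 'd']
'd': index 2 in ['a', 'b', 'd'] -> ['d', 'a', 'b']
'a': index 1 in ['d', 'a', 'b'] -> ['a', 'd', 'b']
'd': index 1 in ['a', 'd', 'b'] -> ['d', 'a', 'b']
'b': index 2 in ['d', 'a', 'b'] -> ['b', 'd', 'a']


Output: [0, 0, 2, 1, 1, 2]


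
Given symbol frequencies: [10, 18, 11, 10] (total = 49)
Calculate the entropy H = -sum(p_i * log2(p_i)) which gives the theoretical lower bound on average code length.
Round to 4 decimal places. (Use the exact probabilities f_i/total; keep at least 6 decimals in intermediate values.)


Per-symbol terms -p_i * log2(p_i) with p_i = f_i/49:
  p = 10/49 = 0.204082: log2(p) = -2.292782, -p*log2(p) = 0.467915
  p = 18/49 = 0.367347: log2(p) = -1.444785, -p*log2(p) = 0.530737
  p = 11/49 = 0.224490: log2(p) = -2.155278, -p*log2(p) = 0.483838
  p = 10/49 = 0.204082: log2(p) = -2.292782, -p*log2(p) = 0.467915
H = 0.467915 + 0.530737 + 0.483838 + 0.467915 = 1.950405

H = 1.9504 bits/symbol


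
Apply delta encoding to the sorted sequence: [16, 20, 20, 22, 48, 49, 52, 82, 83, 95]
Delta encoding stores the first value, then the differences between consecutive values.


First value: 16
Deltas:
  20 - 16 = 4
  20 - 20 = 0
  22 - 20 = 2
  48 - 22 = 26
  49 - 48 = 1
  52 - 49 = 3
  82 - 52 = 30
  83 - 82 = 1
  95 - 83 = 12


Delta encoded: [16, 4, 0, 2, 26, 1, 3, 30, 1, 12]


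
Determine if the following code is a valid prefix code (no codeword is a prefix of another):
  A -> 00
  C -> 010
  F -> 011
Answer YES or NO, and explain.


Checking each pair (does one codeword prefix another?):
  A='00' vs C='010': no prefix
  A='00' vs F='011': no prefix
  C='010' vs A='00': no prefix
  C='010' vs F='011': no prefix
  F='011' vs A='00': no prefix
  F='011' vs C='010': no prefix
No violation found over all pairs.

YES -- this is a valid prefix code. No codeword is a prefix of any other codeword.


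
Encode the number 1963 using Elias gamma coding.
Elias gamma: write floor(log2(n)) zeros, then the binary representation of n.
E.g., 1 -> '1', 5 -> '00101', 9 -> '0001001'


num_bits = floor(log2(1963)) + 1 = 11
leading_zeros = num_bits - 1 = 10
binary(1963) = 11110101011

Elias gamma(1963) = '0000000000' + '11110101011' = 000000000011110101011 (21 bits)


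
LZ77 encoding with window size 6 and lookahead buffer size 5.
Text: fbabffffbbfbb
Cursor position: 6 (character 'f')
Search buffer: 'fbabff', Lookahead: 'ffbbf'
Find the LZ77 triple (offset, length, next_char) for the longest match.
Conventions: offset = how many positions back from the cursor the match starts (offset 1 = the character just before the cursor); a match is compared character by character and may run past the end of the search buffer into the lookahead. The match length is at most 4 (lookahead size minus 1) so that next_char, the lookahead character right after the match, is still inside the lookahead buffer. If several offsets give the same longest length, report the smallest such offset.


Try each offset into the search buffer:
  offset=1 (pos 5, char 'f'): match length 2
  offset=2 (pos 4, char 'f'): match length 2
  offset=3 (pos 3, char 'b'): match length 0
  offset=4 (pos 2, char 'a'): match length 0
  offset=5 (pos 1, char 'b'): match length 0
  offset=6 (pos 0, char 'f'): match length 1
Longest match has length 2, found at offsets 1, 2; take the smallest, offset 1.
next_char = character at position 6 + 2 = 8 -> 'b'

Best match: offset=1, length=2 (matching 'ff' starting at position 5)
LZ77 triple: (1, 2, 'b')


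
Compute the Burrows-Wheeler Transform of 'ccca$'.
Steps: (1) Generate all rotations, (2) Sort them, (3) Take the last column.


Rotations (sorted):
  0: $ccca -> last char: a
  1: a$ccc -> last char: c
  2: ca$cc -> last char: c
  3: cca$c -> last char: c
  4: ccca$ -> last char: $


BWT = accc$


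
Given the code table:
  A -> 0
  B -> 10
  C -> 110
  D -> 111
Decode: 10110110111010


Decoding:
10 -> B
110 -> C
110 -> C
111 -> D
0 -> A
10 -> B


Result: BCCDAB


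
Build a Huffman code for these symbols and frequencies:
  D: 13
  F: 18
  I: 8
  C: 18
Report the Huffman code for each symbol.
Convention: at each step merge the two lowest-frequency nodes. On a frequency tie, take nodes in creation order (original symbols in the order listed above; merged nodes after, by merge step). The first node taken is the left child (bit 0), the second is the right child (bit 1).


Huffman tree construction:
Step 1: Merge I(8) + D(13) = 21
Step 2: Merge F(18) + C(18) = 36
Step 3: Merge (I+D)(21) + (F+C)(36) = 57
Read each symbol's code off the tree from the root (left child = 0, right child = 1).

Codes:
  D: 01 (length 2)
  F: 10 (length 2)
  I: 00 (length 2)
  C: 11 (length 2)
Average code length: 114/57 = 2.0000 bits/symbol


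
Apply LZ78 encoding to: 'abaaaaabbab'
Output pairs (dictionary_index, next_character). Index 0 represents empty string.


LZ78 encoding steps:
Dictionary: {0: ''}
Step 1: w='' (idx 0), next='a' -> output (0, 'a'), add 'a' as idx 1
Step 2: w='' (idx 0), next='b' -> output (0, 'b'), add 'b' as idx 2
Step 3: w='a' (idx 1), next='a' -> output (1, 'a'), add 'aa' as idx 3
Step 4: w='aa' (idx 3), next='a' -> output (3, 'a'), add 'aaa' as idx 4
Step 5: w='b' (idx 2), next='b' -> output (2, 'b'), add 'bb' as idx 5
Step 6: w='a' (idx 1), next='b' -> output (1, 'b'), add 'ab' as idx 6


Encoded: [(0, 'a'), (0, 'b'), (1, 'a'), (3, 'a'), (2, 'b'), (1, 'b')]


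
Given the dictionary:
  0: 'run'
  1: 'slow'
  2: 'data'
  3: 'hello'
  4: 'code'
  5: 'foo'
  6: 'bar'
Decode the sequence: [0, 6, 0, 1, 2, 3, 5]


Look up each index in the dictionary:
  0 -> 'run'
  6 -> 'bar'
  0 -> 'run'
  1 -> 'slow'
  2 -> 'data'
  3 -> 'hello'
  5 -> 'foo'

Decoded: "run bar run slow data hello foo"


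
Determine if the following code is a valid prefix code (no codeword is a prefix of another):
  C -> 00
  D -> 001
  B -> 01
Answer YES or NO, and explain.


Checking each pair (does one codeword prefix another?):
  C='00' vs D='001': prefix -- VIOLATION

NO -- this is NOT a valid prefix code. C (00) is a prefix of D (001).


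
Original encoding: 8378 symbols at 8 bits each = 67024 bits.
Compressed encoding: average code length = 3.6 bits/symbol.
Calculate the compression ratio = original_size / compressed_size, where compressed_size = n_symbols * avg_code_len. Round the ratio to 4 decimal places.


original_size = n_symbols * orig_bits = 8378 * 8 = 67024 bits
compressed_size = n_symbols * avg_code_len = 8378 * 3.6 = 30160.8 bits
ratio = original_size / compressed_size = 67024 / 30160.8 = 2.2222

Compression ratio = 2.2222


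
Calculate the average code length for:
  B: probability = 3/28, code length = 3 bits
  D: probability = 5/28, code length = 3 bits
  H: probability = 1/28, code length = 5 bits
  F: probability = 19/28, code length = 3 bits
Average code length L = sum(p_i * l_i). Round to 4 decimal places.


Weighted contributions p_i * l_i:
  B: (3/28) * 3 = 9/28
  D: (5/28) * 3 = 15/28
  H: (1/28) * 5 = 5/28
  F: (19/28) * 3 = 57/28
Sum = (9 + 15 + 5 + 57)/28 = 86/28

L = 86/28 = 3.0714 bits/symbol


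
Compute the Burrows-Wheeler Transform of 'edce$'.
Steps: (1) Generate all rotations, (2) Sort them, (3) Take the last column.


Rotations (sorted):
  0: $edce -> last char: e
  1: ce$ed -> last char: d
  2: dce$e -> last char: e
  3: e$edc -> last char: c
  4: edce$ -> last char: $


BWT = edec$


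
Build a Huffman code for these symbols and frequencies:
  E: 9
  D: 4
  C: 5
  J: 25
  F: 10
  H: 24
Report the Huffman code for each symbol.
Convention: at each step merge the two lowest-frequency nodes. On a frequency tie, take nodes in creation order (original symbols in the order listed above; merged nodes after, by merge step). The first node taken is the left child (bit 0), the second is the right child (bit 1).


Huffman tree construction:
Step 1: Merge D(4) + C(5) = 9
Step 2: Merge E(9) + (D+C)(9) = 18
Step 3: Merge F(10) + (E+(D+C))(18) = 28
Step 4: Merge H(24) + J(25) = 49
Step 5: Merge (F+(E+(D+C)))(28) + (H+J)(49) = 77
Read each symbol's code off the tree from the root (left child = 0, right child = 1).

Codes:
  E: 010 (length 3)
  D: 0110 (length 4)
  C: 0111 (length 4)
  J: 11 (length 2)
  F: 00 (length 2)
  H: 10 (length 2)
Average code length: 181/77 = 2.3506 bits/symbol


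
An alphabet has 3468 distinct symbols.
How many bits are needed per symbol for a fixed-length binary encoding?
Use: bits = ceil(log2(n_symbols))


log2(3468) = 11.7599
Bracket: 2^11 = 2048 < 3468 <= 2^12 = 4096
So ceil(log2(3468)) = 12

bits = ceil(log2(3468)) = ceil(11.7599) = 12 bits


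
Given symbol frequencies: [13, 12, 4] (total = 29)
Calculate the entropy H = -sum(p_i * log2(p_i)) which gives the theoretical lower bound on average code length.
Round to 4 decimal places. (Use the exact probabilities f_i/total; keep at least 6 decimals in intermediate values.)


Per-symbol terms -p_i * log2(p_i) with p_i = f_i/29:
  p = 13/29 = 0.448276: log2(p) = -1.157541, -p*log2(p) = 0.518898
  p = 12/29 = 0.413793: log2(p) = -1.273018, -p*log2(p) = 0.526766
  p = 4/29 = 0.137931: log2(p) = -2.857981, -p*log2(p) = 0.394204
H = 0.518898 + 0.526766 + 0.394204 = 1.439868

H = 1.4399 bits/symbol


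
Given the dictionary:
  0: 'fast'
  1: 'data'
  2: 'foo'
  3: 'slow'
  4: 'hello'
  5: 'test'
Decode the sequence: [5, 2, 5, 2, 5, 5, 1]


Look up each index in the dictionary:
  5 -> 'test'
  2 -> 'foo'
  5 -> 'test'
  2 -> 'foo'
  5 -> 'test'
  5 -> 'test'
  1 -> 'data'

Decoded: "test foo test foo test test data"


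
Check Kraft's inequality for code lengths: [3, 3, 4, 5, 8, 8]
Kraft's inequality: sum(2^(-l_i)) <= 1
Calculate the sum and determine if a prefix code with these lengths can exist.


Sum = 2^(-3) + 2^(-3) + 2^(-4) + 2^(-5) + 2^(-8) + 2^(-8)
    = 0.125 + 0.125 + 0.0625 + 0.03125 + 0.00390625 + 0.00390625
    = 90/256 = 0.3515625
Since 0.3515625 <= 1, Kraft's inequality IS satisfied.
A prefix code with these lengths CAN exist.

Kraft sum = 0.3515625. Satisfied.


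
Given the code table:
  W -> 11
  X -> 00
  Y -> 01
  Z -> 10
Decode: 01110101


Decoding:
01 -> Y
11 -> W
01 -> Y
01 -> Y


Result: YWYY


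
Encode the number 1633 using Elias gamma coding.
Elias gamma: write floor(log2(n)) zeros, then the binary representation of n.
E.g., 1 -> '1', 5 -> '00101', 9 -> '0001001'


num_bits = floor(log2(1633)) + 1 = 11
leading_zeros = num_bits - 1 = 10
binary(1633) = 11001100001

Elias gamma(1633) = '0000000000' + '11001100001' = 000000000011001100001 (21 bits)


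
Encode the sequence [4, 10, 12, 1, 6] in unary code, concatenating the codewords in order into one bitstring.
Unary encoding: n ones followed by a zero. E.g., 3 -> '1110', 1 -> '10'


Encode each number as n ones followed by a terminating 0:
  4 -> 11110 (5 bits)
  10 -> 11111111110 (11 bits)
  12 -> 1111111111110 (13 bits)
  1 -> 10 (2 bits)
  6 -> 1111110 (7 bits)
Total length = 5 + 11 + 13 + 2 + 7 = 38 bits.

Unary([4, 10, 12, 1, 6]) = 11110111111111101111111111110101111110 (38 bits)


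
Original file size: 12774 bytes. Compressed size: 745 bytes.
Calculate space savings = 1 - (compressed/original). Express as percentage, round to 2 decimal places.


ratio = compressed/original = 745/12774 = 0.058322
savings = 1 - ratio = 1 - 0.058322 = 0.941678
as a percentage: 0.941678 * 100 = 94.17%

Space savings = 1 - 745/12774 = 94.17%


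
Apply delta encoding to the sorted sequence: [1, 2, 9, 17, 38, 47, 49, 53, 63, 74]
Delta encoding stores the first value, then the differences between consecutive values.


First value: 1
Deltas:
  2 - 1 = 1
  9 - 2 = 7
  17 - 9 = 8
  38 - 17 = 21
  47 - 38 = 9
  49 - 47 = 2
  53 - 49 = 4
  63 - 53 = 10
  74 - 63 = 11


Delta encoded: [1, 1, 7, 8, 21, 9, 2, 4, 10, 11]


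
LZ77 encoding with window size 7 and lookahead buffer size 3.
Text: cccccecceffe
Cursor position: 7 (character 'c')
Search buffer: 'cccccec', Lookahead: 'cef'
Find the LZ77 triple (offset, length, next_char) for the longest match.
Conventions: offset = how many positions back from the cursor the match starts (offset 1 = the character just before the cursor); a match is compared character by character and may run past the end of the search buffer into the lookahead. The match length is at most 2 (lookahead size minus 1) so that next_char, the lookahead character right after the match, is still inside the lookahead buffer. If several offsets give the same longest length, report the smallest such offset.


Try each offset into the search buffer:
  offset=1 (pos 6, char 'c'): match length 1
  offset=2 (pos 5, char 'e'): match length 0
  offset=3 (pos 4, char 'c'): match length 2
  offset=4 (pos 3, char 'c'): match length 1
  offset=5 (pos 2, char 'c'): match length 1
  offset=6 (pos 1, char 'c'): match length 1
  offset=7 (pos 0, char 'c'): match length 1
Longest match has length 2 at offset 3.
next_char = character at position 7 + 2 = 9 -> 'f'

Best match: offset=3, length=2 (matching 'ce' starting at position 4)
LZ77 triple: (3, 2, 'f')


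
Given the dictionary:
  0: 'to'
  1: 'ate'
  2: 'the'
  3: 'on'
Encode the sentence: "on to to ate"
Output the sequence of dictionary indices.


Look up each word in the dictionary:
  'on' -> 3
  'to' -> 0
  'to' -> 0
  'ate' -> 1

Encoded: [3, 0, 0, 1]


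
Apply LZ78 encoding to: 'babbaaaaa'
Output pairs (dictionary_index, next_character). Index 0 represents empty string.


LZ78 encoding steps:
Dictionary: {0: ''}
Step 1: w='' (idx 0), next='b' -> output (0, 'b'), add 'b' as idx 1
Step 2: w='' (idx 0), next='a' -> output (0, 'a'), add 'a' as idx 2
Step 3: w='b' (idx 1), next='b' -> output (1, 'b'), add 'bb' as idx 3
Step 4: w='a' (idx 2), next='a' -> output (2, 'a'), add 'aa' as idx 4
Step 5: w='aa' (idx 4), next='a' -> output (4, 'a'), add 'aaa' as idx 5


Encoded: [(0, 'b'), (0, 'a'), (1, 'b'), (2, 'a'), (4, 'a')]


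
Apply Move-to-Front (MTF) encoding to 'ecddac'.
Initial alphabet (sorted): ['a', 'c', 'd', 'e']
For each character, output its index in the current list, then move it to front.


MTF encoding:
'e': index 3 in ['a', 'c', 'd', 'e'] -> ['e', 'a', 'c', 'd']
'c': index 2 in ['e', 'a', 'c', 'd'] -> ['c', 'e', 'a', 'd']
'd': index 3 in ['c', 'e', 'a', 'd'] -> ['d', 'c', 'e', 'a']
'd': index 0 in ['d', 'c', 'e', 'a'] -> ['d', 'c', 'e', 'a']
'a': index 3 in ['d', 'c', 'e', 'a'] -> ['a', 'd', 'c', 'e']
'c': index 2 in ['a', 'd', 'c', 'e'] -> ['c', 'a', 'd', 'e']


Output: [3, 2, 3, 0, 3, 2]


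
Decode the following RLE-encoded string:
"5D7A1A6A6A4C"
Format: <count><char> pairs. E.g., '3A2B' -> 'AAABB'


Expanding each <count><char> pair:
  5D -> 'DDDDD'
  7A -> 'AAAAAAA'
  1A -> 'A'
  6A -> 'AAAAAA'
  6A -> 'AAAAAA'
  4C -> 'CCCC'

Decoded = DDDDDAAAAAAAAAAAAAAAAAAAACCCC


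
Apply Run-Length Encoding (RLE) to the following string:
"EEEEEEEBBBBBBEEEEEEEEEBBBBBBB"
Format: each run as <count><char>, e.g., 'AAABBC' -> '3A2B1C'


Scanning runs left to right:
  i=0: run of 'E' x 7 -> '7E'
  i=7: run of 'B' x 6 -> '6B'
  i=13: run of 'E' x 9 -> '9E'
  i=22: run of 'B' x 7 -> '7B'

RLE = 7E6B9E7B


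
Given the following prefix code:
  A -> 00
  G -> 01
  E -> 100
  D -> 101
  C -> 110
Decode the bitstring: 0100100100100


Decoding step by step:
Bits 01 -> G
Bits 00 -> A
Bits 100 -> E
Bits 100 -> E
Bits 100 -> E


Decoded message: GAEEE


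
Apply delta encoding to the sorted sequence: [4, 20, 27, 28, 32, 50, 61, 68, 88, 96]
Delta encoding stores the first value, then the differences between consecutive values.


First value: 4
Deltas:
  20 - 4 = 16
  27 - 20 = 7
  28 - 27 = 1
  32 - 28 = 4
  50 - 32 = 18
  61 - 50 = 11
  68 - 61 = 7
  88 - 68 = 20
  96 - 88 = 8


Delta encoded: [4, 16, 7, 1, 4, 18, 11, 7, 20, 8]


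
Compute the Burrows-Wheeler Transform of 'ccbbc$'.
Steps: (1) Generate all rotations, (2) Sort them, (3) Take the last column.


Rotations (sorted):
  0: $ccbbc -> last char: c
  1: bbc$cc -> last char: c
  2: bc$ccb -> last char: b
  3: c$ccbb -> last char: b
  4: cbbc$c -> last char: c
  5: ccbbc$ -> last char: $


BWT = ccbbc$


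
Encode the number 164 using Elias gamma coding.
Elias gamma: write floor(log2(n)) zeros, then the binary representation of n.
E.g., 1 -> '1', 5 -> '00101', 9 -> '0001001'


num_bits = floor(log2(164)) + 1 = 8
leading_zeros = num_bits - 1 = 7
binary(164) = 10100100

Elias gamma(164) = '0000000' + '10100100' = 000000010100100 (15 bits)


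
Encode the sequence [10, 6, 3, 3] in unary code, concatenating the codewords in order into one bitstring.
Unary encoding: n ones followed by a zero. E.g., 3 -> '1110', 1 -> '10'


Encode each number as n ones followed by a terminating 0:
  10 -> 11111111110 (11 bits)
  6 -> 1111110 (7 bits)
  3 -> 1110 (4 bits)
  3 -> 1110 (4 bits)
Total length = 11 + 7 + 4 + 4 = 26 bits.

Unary([10, 6, 3, 3]) = 11111111110111111011101110 (26 bits)


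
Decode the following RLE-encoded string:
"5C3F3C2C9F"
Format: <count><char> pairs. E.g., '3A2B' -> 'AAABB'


Expanding each <count><char> pair:
  5C -> 'CCCCC'
  3F -> 'FFF'
  3C -> 'CCC'
  2C -> 'CC'
  9F -> 'FFFFFFFFF'

Decoded = CCCCCFFFCCCCCFFFFFFFFF


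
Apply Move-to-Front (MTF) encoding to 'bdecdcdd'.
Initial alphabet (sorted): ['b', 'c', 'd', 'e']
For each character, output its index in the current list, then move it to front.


MTF encoding:
'b': index 0 in ['b', 'c', 'd', 'e'] -> ['b', 'c', 'd', 'e']
'd': index 2 in ['b', 'c', 'd', 'e'] -> ['d', 'b', 'c', 'e']
'e': index 3 in ['d', 'b', 'c', 'e'] -> ['e', 'd', 'b', 'c']
'c': index 3 in ['e', 'd', 'b', 'c'] -> ['c', 'e', 'd', 'b']
'd': index 2 in ['c', 'e', 'd', 'b'] -> ['d', 'c', 'e', 'b']
'c': index 1 in ['d', 'c', 'e', 'b'] -> ['c', 'd', 'e', 'b']
'd': index 1 in ['c', 'd', 'e', 'b'] -> ['d', 'c', 'e', 'b']
'd': index 0 in ['d', 'c', 'e', 'b'] -> ['d', 'c', 'e', 'b']


Output: [0, 2, 3, 3, 2, 1, 1, 0]


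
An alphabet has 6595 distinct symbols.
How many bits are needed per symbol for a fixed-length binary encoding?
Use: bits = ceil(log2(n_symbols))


log2(6595) = 12.6872
Bracket: 2^12 = 4096 < 6595 <= 2^13 = 8192
So ceil(log2(6595)) = 13

bits = ceil(log2(6595)) = ceil(12.6872) = 13 bits


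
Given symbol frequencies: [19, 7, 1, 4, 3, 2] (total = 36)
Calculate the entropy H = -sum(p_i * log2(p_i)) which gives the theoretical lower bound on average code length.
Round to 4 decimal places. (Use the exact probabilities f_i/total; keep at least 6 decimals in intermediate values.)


Per-symbol terms -p_i * log2(p_i) with p_i = f_i/36:
  p = 19/36 = 0.527778: log2(p) = -0.921997, -p*log2(p) = 0.486610
  p = 7/36 = 0.194444: log2(p) = -2.362570, -p*log2(p) = 0.459389
  p = 1/36 = 0.027778: log2(p) = -5.169925, -p*log2(p) = 0.143609
  p = 4/36 = 0.111111: log2(p) = -3.169925, -p*log2(p) = 0.352214
  p = 3/36 = 0.083333: log2(p) = -3.584963, -p*log2(p) = 0.298747
  p = 2/36 = 0.055556: log2(p) = -4.169925, -p*log2(p) = 0.231663
H = 0.486610 + 0.459389 + 0.143609 + 0.352214 + 0.298747 + 0.231663 = 1.972232

H = 1.9722 bits/symbol


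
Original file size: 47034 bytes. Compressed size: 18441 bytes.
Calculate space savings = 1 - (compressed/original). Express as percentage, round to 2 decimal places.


ratio = compressed/original = 18441/47034 = 0.392078
savings = 1 - ratio = 1 - 0.392078 = 0.607922
as a percentage: 0.607922 * 100 = 60.79%

Space savings = 1 - 18441/47034 = 60.79%


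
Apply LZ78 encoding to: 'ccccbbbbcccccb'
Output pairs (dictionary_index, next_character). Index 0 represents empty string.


LZ78 encoding steps:
Dictionary: {0: ''}
Step 1: w='' (idx 0), next='c' -> output (0, 'c'), add 'c' as idx 1
Step 2: w='c' (idx 1), next='c' -> output (1, 'c'), add 'cc' as idx 2
Step 3: w='c' (idx 1), next='b' -> output (1, 'b'), add 'cb' as idx 3
Step 4: w='' (idx 0), next='b' -> output (0, 'b'), add 'b' as idx 4
Step 5: w='b' (idx 4), next='b' -> output (4, 'b'), add 'bb' as idx 5
Step 6: w='cc' (idx 2), next='c' -> output (2, 'c'), add 'ccc' as idx 6
Step 7: w='cc' (idx 2), next='b' -> output (2, 'b'), add 'ccb' as idx 7


Encoded: [(0, 'c'), (1, 'c'), (1, 'b'), (0, 'b'), (4, 'b'), (2, 'c'), (2, 'b')]


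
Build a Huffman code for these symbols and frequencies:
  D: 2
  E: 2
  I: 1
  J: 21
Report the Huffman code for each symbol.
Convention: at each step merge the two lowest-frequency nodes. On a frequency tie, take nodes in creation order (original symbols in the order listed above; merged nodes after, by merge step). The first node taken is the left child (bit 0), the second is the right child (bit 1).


Huffman tree construction:
Step 1: Merge I(1) + D(2) = 3
Step 2: Merge E(2) + (I+D)(3) = 5
Step 3: Merge (E+(I+D))(5) + J(21) = 26
Read each symbol's code off the tree from the root (left child = 0, right child = 1).

Codes:
  D: 011 (length 3)
  E: 00 (length 2)
  I: 010 (length 3)
  J: 1 (length 1)
Average code length: 34/26 = 1.3077 bits/symbol
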